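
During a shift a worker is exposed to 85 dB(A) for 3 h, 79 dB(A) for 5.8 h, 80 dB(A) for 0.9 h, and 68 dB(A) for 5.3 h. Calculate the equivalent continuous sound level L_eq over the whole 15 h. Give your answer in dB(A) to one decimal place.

L_eq = 10·log₁₀[(1/T)·Σ tᵢ·10^(Lᵢ/10)] with T = 15 h.
Σ tᵢ·10^(Lᵢ/10) = 3·10^(85/10) + 5.8·10^(79/10) + 0.9·10^(80/10) + 5.3·10^(68/10) = 1.533e+09.
L_eq = 10·log₁₀(1.533e+09/15) = 80.09 dB(A).

80.1 dB(A)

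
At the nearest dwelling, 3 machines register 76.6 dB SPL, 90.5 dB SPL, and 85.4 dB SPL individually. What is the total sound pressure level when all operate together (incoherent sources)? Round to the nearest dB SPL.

92 dB SPL

For uncorrelated sources the intensities add, so convert each level to linear form, sum, and take 10·log₁₀ of the total.
Σ 10^(L/10) = 10^(76.6/10) + 10^(90.5/10) + 10^(85.4/10) = 1.514e+09.
L_total = 10·log₁₀(1.514e+09) = 91.80 dB SPL.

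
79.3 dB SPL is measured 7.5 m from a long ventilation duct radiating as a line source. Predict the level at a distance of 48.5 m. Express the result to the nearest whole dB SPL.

71 dB SPL

Cylindrical spreading from a line source gives a 10·log₁₀(r₂/r₁) drop.
L₂ = 79.3 − 10·log₁₀(48.5/7.5) = 79.3 − 8.107 = 71.19 dB SPL.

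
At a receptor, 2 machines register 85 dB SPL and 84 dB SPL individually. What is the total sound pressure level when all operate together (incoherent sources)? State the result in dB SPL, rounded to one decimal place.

Incoherent sources combine by intensity addition: L_total = 10·log₁₀(Σ 10^(L_i/10)).
Σ 10^(L/10) = 10^(85/10) + 10^(84/10) = 5.674e+08.
L_total = 10·log₁₀(5.674e+08) = 87.54 dB SPL.

87.5 dB SPL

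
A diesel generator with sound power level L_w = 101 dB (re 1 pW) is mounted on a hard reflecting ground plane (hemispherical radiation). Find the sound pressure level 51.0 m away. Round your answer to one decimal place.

58.9 dB

Free-field hemispherical radiation: L_p = L_w − 10·log₁₀(2π·r²), r = 51.0 m.
2π·r² = 1.634e+04 m², 10·log₁₀ of that is 42.133 dB.
L_p = 101 − 42.133 = 58.87 dB.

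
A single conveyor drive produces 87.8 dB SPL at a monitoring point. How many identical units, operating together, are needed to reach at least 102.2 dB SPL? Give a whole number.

28

The shortfall is 102.2 − 87.8 = 14.4 dB, and N units add 10·log₁₀ N, so need 10·log₁₀ N ≥ 14.4.
N ≥ 10^(14.4/10) = 27.542, so N = 28.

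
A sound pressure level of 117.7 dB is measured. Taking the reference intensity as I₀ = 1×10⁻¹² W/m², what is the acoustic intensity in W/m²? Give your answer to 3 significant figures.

0.589 W/m²

I = I₀·10^(L/10) = 10⁻¹² × 10^(117.7/10) = 10^(-0.230).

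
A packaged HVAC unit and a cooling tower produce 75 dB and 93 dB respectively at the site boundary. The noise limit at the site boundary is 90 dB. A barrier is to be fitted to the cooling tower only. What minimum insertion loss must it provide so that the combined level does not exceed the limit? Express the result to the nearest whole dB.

Fixed contribution from the other source: Σ 10^(L/10) = 10^(75/10) = 3.162e+07 (75.00 dB).
To meet 90 dB overall, the treated cooling tower may contribute at most 10^(90/10) − 3.162e+07 = 9.684e+08, i.e. 89.86 dB.
Required insertion loss = 93 − 89.86 = 3.14 dB.

3 dB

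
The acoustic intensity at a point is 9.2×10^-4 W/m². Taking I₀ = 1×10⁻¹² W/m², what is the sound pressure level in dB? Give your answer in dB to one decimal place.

89.6 dB

Dividing by I₀ shifts the exponent by 12: I/I₀ = 9.2×10^8.
L = 10·(0.9638 + 8) = 89.64 dB.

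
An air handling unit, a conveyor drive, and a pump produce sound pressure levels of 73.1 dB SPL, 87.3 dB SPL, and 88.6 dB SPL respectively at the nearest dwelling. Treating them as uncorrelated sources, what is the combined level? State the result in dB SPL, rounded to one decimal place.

91.1 dB SPL

Incoherent sources combine by intensity addition: L_total = 10·log₁₀(Σ 10^(L_i/10)).
Σ 10^(L/10) = 10^(73.1/10) + 10^(87.3/10) + 10^(88.6/10) = 1.282e+09.
L_total = 10·log₁₀(1.282e+09) = 91.08 dB SPL.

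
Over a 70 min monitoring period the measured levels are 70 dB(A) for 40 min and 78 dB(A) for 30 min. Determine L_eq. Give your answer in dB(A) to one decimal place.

The energy average is taken in the linear domain: L_eq = 10·log₁₀[(Σ tᵢ·10^(Lᵢ/10))/T], T = 70 min.
Σ tᵢ·10^(Lᵢ/10) = 40·10^(70/10) + 30·10^(78/10) = 2.293e+09.
L_eq = 10·log₁₀(2.293e+09/70) = 75.15 dB(A).

75.2 dB(A)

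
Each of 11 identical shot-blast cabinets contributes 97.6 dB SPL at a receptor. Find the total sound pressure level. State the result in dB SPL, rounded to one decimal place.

With 11 equal, uncorrelated contributions the intensity is 11× that of one unit, giving a rise of 10·log₁₀ 11.
L_total = 97.6 + 10·log₁₀(11) = 97.6 + 10.414 = 108.01 dB SPL.

108.0 dB SPL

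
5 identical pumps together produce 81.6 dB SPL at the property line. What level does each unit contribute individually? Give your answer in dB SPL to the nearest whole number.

75 dB SPL

Dividing the total intensity by 5 lowers the level by 10·log₁₀ 5 = 6.990 dB: L₁ = 81.6 − 6.990.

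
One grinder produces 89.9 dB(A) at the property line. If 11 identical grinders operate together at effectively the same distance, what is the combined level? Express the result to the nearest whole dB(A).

100 dB(A)

N identical incoherent sources raise the level by 10·log₁₀ N.
L_total = 89.9 + 10·log₁₀(11) = 89.9 + 10.414 = 100.31 dB(A).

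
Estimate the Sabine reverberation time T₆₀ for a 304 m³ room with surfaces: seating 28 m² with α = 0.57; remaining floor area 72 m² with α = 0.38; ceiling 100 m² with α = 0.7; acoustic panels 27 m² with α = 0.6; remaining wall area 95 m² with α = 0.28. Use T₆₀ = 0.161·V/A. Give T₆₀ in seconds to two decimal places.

A = Σ Sᵢαᵢ = 28·0.57 + 72·0.38 + 100·0.7 + 27·0.6 + 95·0.28 = 156.12 m².
T₆₀ = 0.161·V/A = 0.161·304/156.12 = 0.314 s.

0.31 s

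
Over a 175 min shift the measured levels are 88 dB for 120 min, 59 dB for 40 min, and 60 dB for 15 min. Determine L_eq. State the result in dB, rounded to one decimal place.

L_eq = 10·log₁₀[(1/T)·Σ tᵢ·10^(Lᵢ/10)] with T = 175 min.
Σ tᵢ·10^(Lᵢ/10) = 120·10^(88/10) + 40·10^(59/10) + 15·10^(60/10) = 7.576e+10.
L_eq = 10·log₁₀(7.576e+10/175) = 86.36 dB.

86.4 dB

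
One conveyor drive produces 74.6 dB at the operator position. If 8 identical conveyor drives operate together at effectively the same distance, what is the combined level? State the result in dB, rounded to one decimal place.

83.6 dB

L_total = L₁ + 10·log₁₀ N for N identical incoherent sources.
L_total = 74.6 + 10·log₁₀(8) = 74.6 + 9.031 = 83.63 dB.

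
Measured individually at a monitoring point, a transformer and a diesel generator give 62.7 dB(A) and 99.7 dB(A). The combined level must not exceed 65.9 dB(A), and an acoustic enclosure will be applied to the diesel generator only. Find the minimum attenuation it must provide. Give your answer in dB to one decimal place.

36.6 dB

The untreated sources together contribute 10^(62.7/10) = 1.862e+06, i.e. 62.70 dB(A).
To meet 65.9 dB(A) overall, the treated diesel generator may contribute at most 10^(65.9/10) − 1.862e+06 = 2.028e+06, i.e. 63.07 dB(A).
Required insertion loss = 99.7 − 63.07 = 36.63 dB.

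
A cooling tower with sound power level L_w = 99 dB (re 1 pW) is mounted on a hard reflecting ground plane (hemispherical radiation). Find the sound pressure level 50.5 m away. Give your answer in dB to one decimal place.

57.0 dB

Free-field hemispherical radiation: L_p = L_w − 10·log₁₀(2π·r²), r = 50.5 m.
2π·r² = 1.602e+04 m², 10·log₁₀ of that is 42.048 dB.
L_p = 99 − 42.048 = 56.95 dB.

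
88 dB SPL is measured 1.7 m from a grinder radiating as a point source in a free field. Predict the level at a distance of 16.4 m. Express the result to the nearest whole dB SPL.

68 dB SPL

For a point source, L₂ = L₁ − 20·log₁₀(r₂/r₁).
L₂ = 88 − 20·log₁₀(16.4/1.7) = 88 − 19.688 = 68.31 dB SPL.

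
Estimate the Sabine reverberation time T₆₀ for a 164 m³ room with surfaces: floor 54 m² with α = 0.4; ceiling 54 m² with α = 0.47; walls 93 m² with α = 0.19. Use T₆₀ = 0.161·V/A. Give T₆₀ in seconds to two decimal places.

A = Σ Sᵢαᵢ = 54·0.4 + 54·0.47 + 93·0.19 = 64.65 m².
T₆₀ = 0.161·V/A = 0.161·164/64.65 = 0.408 s.

0.41 s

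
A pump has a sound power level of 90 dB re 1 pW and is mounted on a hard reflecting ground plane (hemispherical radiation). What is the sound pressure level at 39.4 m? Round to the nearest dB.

50 dB

L_p = L_w − 10·log₁₀(2π·r²) with r = 39.4 m.
2π·r² = 9754 m², 10·log₁₀ of that is 39.892 dB.
L_p = 90 − 39.892 = 50.11 dB.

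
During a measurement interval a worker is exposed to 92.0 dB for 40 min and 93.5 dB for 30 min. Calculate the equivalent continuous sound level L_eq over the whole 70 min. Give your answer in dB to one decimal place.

L_eq = 10·log₁₀[(1/T)·Σ tᵢ·10^(Lᵢ/10)] with T = 70 min.
Σ tᵢ·10^(Lᵢ/10) = 40·10^(92.0/10) + 30·10^(93.5/10) = 1.306e+11.
L_eq = 10·log₁₀(1.306e+11/70) = 92.71 dB.

92.7 dB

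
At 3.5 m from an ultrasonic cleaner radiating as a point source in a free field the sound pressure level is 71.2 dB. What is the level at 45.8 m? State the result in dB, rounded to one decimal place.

48.9 dB

Spherical spreading from a point source gives a 20·log₁₀(r₂/r₁) drop.
L₂ = 71.2 − 20·log₁₀(45.8/3.5) = 71.2 − 22.336 = 48.86 dB.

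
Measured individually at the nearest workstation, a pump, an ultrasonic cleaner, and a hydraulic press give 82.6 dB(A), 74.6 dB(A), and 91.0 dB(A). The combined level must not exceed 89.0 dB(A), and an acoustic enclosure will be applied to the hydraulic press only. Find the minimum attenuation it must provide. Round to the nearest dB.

3 dB

The untreated sources together contribute 10^(82.6/10) + 10^(74.6/10) = 2.108e+08, i.e. 83.24 dB(A).
To meet 89.0 dB(A) overall, the treated hydraulic press may contribute at most 10^(89.0/10) − 2.108e+08 = 5.835e+08, i.e. 87.66 dB(A).
Required insertion loss = 91.0 − 87.66 = 3.34 dB.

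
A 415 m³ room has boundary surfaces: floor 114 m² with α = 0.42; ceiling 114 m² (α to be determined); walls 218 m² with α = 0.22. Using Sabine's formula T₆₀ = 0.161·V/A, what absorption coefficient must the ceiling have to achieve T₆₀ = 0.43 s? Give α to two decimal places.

Required total absorption A = 0.161·415/0.43 = 155.38 m².
Absorption from the other surfaces = 114·0.42 + 218·0.22 = 95.84 m², so the ceiling must supply 59.54 m² over 114 m².
α = 59.54/114 = 0.522.

0.52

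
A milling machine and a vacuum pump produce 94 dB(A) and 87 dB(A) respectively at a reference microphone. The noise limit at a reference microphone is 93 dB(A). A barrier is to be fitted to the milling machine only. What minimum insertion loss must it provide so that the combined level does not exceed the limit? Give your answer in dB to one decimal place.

The untreated sources together contribute 10^(87/10) = 5.012e+08, i.e. 87.00 dB(A).
To meet 93 dB(A) overall, the treated milling machine may contribute at most 10^(93/10) − 5.012e+08 = 1.494e+09, i.e. 91.74 dB(A).
So the milling machine must be reduced from 94 to 91.74 dB(A): IL = 2.26 dB.

2.3 dB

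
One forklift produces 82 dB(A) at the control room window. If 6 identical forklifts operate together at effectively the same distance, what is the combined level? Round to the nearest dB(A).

90 dB(A)

N identical incoherent sources raise the level by 10·log₁₀ N.
L_total = 82 + 10·log₁₀(6) = 82 + 7.782 = 89.78 dB(A).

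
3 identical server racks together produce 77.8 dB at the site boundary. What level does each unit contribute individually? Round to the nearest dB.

73 dB

For N identical incoherent sources L_total = L₁ + 10·log₁₀ N, so L₁ = 77.8 − 10·log₁₀(3) = 77.8 − 4.771.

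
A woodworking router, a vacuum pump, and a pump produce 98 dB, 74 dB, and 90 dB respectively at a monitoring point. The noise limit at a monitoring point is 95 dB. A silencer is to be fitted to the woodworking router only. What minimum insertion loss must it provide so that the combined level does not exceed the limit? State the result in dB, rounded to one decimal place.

4.7 dB

Fixed contribution from the other sources: Σ 10^(L/10) = 10^(74/10) + 10^(90/10) = 1.025e+09 (90.11 dB).
The limit corresponds to 10^(95/10) = 3.162e+09; subtracting the fixed part leaves 2.137e+09 for the woodworking router, i.e. 93.30 dB.
So the woodworking router must be reduced from 98 to 93.30 dB: IL = 4.70 dB.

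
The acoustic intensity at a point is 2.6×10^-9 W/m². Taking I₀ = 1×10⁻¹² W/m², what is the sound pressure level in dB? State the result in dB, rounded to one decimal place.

Dividing by I₀ shifts the exponent by 12: I/I₀ = 2.6×10^3.
L = 10·(0.4150 + 3) = 34.15 dB.

34.1 dB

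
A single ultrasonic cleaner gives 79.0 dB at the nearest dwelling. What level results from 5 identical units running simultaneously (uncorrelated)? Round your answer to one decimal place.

86.0 dB

With 5 equal, uncorrelated contributions the intensity is 5× that of one unit, giving a rise of 10·log₁₀ 5.
L_total = 79.0 + 10·log₁₀(5) = 79.0 + 6.990 = 85.99 dB.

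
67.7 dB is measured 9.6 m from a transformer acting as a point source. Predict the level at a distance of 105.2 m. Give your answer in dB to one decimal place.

46.9 dB

Spherical spreading from a point source gives a 20·log₁₀(r₂/r₁) drop.
L₂ = 67.7 − 20·log₁₀(105.2/9.6) = 67.7 − 20.795 = 46.91 dB.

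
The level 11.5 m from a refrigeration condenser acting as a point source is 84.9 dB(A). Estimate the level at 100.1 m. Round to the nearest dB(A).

66 dB(A)

Point-source attenuation: ΔL = 20·log₁₀(r₂/r₁) = 20·log₁₀(100.1/11.5) = 18.795 dB.
L₂ = 84.9 − 20·log₁₀(100.1/11.5) = 84.9 − 18.795 = 66.11 dB(A).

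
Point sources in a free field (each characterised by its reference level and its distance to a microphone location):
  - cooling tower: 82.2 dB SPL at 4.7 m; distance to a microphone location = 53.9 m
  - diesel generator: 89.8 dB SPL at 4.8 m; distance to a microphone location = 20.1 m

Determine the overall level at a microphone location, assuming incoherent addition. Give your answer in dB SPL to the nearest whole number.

First find each source's level at the receiver (point-source: −20·log₁₀(r/r_ref)), then combine on an intensity basis.
cooling tower: 82.2 − 20·log₁₀(53.9/4.7) = 82.2 − 21.19 = 61.01 dB SPL.
diesel generator: 89.8 − 20·log₁₀(20.1/4.8) = 89.8 − 12.44 = 77.36 dB SPL.
Σ 10^(L/10) = 5.572e+07 → L_total = 10·log₁₀(5.572e+07) = 77.46 dB SPL.

77 dB SPL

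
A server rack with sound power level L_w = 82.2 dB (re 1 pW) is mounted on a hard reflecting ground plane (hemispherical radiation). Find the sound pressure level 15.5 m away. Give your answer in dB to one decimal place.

50.4 dB

Free-field hemispherical radiation: L_p = L_w − 10·log₁₀(2π·r²), r = 15.5 m.
2π·r² = 1510 m², 10·log₁₀ of that is 31.788 dB.
L_p = 82.2 − 31.788 = 50.41 dB.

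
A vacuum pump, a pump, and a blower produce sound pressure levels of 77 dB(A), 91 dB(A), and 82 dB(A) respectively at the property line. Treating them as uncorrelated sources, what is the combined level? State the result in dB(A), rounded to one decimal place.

91.7 dB(A)

For uncorrelated sources the intensities add, so convert each level to linear form, sum, and take 10·log₁₀ of the total.
Σ 10^(L/10) = 10^(77/10) + 10^(91/10) + 10^(82/10) = 1.468e+09.
L_total = 10·log₁₀(1.468e+09) = 91.67 dB(A).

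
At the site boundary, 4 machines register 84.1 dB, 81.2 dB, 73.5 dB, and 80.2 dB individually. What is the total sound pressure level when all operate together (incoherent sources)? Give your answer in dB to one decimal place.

87.1 dB

For uncorrelated sources the intensities add, so convert each level to linear form, sum, and take 10·log₁₀ of the total.
Σ 10^(L/10) = 10^(84.1/10) + 10^(81.2/10) + 10^(73.5/10) + 10^(80.2/10) = 5.160e+08.
L_total = 10·log₁₀(5.160e+08) = 87.13 dB.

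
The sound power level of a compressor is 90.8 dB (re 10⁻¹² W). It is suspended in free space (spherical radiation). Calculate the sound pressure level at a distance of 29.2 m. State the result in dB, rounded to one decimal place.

50.5 dB

Free-field spherical radiation: L_p = L_w − 10·log₁₀(4π·r²), r = 29.2 m.
4π·r² = 1.071e+04 m², 10·log₁₀ of that is 40.300 dB.
L_p = 90.8 − 40.300 = 50.50 dB.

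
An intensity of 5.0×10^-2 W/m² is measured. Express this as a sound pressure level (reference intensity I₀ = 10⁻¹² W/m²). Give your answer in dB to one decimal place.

107.0 dB

L = 10·log₁₀(I/I₀) = 10·log₁₀(5.0×10^-2/10⁻¹²) = 10·log₁₀(5.0×10^10).
L = 10·(0.6990 + 10) = 106.99 dB.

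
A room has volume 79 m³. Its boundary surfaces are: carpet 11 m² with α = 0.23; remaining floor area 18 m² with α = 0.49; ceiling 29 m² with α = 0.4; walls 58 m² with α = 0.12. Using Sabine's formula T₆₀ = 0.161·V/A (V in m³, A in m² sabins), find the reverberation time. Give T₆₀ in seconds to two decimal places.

Total absorption A = 11·0.23 + 18·0.49 + 29·0.4 + 58·0.12 = 29.91 m² sabins.
T₆₀ = 0.161 × 79 / 29.91 = 0.425 s.

0.43 s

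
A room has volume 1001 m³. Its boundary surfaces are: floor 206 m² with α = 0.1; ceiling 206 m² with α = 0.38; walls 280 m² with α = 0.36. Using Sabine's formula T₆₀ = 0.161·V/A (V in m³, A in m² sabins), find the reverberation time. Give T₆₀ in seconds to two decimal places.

0.81 s

A = Σ Sᵢαᵢ = 206·0.1 + 206·0.38 + 280·0.36 = 199.68 m².
T₆₀ = 0.161·V/A = 0.161·1001/199.68 = 0.807 s.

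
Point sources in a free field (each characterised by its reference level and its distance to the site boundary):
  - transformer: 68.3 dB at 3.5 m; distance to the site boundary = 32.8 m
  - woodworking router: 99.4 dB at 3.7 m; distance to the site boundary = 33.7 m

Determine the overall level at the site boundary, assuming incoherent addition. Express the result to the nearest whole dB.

80 dB

Propagate each source to the receiver with L = L_ref − 20·log₁₀(r/r_ref), then add intensities.
transformer: 68.3 − 20·log₁₀(32.8/3.5) = 68.3 − 19.44 = 48.86 dB.
woodworking router: 99.4 − 20·log₁₀(33.7/3.7) = 99.4 − 19.19 = 80.21 dB.
Σ 10^(L/10) = 1.051e+08 → L_total = 10·log₁₀(1.051e+08) = 80.21 dB.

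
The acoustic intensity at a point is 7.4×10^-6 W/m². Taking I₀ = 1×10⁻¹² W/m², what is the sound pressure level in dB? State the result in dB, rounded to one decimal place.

68.7 dB

L = 10·log₁₀(I/I₀) = 10·log₁₀(7.4×10^-6/10⁻¹²) = 10·log₁₀(7.4×10^6).
L = 10·(0.8692 + 6) = 68.69 dB.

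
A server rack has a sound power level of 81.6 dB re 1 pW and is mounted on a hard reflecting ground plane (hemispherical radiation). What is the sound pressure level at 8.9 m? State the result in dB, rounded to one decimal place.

54.6 dB

Free-field hemispherical radiation: L_p = L_w − 10·log₁₀(2π·r²), r = 8.9 m.
2π·r² = 497.7 m², 10·log₁₀ of that is 26.970 dB.
L_p = 81.6 − 26.970 = 54.63 dB.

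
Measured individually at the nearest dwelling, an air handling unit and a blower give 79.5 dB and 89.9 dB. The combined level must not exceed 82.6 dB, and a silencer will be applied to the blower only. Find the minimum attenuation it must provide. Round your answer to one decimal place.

The untreated sources together contribute 10^(79.5/10) = 8.913e+07, i.e. 79.50 dB.
The limit corresponds to 10^(82.6/10) = 1.820e+08; subtracting the fixed part leaves 9.284e+07 for the blower, i.e. 79.68 dB.
So the blower must be reduced from 89.9 to 79.68 dB: IL = 10.22 dB.

10.2 dB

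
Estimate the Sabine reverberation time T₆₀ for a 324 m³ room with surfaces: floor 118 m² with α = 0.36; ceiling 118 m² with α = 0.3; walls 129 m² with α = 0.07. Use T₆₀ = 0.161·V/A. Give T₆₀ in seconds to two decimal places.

Total absorption A = 118·0.36 + 118·0.3 + 129·0.07 = 86.91 m² sabins.
T₆₀ = 0.161 × 324 / 86.91 = 0.600 s.

0.60 s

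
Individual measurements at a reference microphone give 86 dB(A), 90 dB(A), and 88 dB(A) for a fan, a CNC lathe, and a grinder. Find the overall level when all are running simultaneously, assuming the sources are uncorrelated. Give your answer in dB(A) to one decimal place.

93.1 dB(A)

Incoherent sources combine by intensity addition: L_total = 10·log₁₀(Σ 10^(L_i/10)).
Σ 10^(L/10) = 10^(86/10) + 10^(90/10) + 10^(88/10) = 2.029e+09.
L_total = 10·log₁₀(2.029e+09) = 93.07 dB(A).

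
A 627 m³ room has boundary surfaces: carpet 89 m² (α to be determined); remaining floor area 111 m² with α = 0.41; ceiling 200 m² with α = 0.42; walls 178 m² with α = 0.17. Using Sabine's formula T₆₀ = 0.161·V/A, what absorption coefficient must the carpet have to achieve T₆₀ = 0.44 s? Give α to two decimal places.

From T₆₀ = 0.161·V/A, the target T₆₀ = 0.44 s needs A = 0.161·627/0.44 = 229.43 m².
Absorption from the other surfaces = 111·0.41 + 200·0.42 + 178·0.17 = 159.77 m², so the carpet must supply 69.66 m² over 89 m².
α = 69.66/89 = 0.783.

0.78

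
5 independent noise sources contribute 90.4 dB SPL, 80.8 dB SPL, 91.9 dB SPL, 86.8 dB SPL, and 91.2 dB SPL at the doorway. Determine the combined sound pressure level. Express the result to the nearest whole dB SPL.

For uncorrelated sources the intensities add, so convert each level to linear form, sum, and take 10·log₁₀ of the total.
Σ 10^(L/10) = 10^(90.4/10) + 10^(80.8/10) + 10^(91.9/10) + 10^(86.8/10) + 10^(91.2/10) = 4.562e+09.
L_total = 10·log₁₀(4.562e+09) = 96.59 dB SPL.

97 dB SPL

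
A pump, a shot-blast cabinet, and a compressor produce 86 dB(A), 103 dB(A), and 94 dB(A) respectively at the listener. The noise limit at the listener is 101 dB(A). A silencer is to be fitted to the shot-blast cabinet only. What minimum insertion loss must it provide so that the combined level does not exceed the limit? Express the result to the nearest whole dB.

Fixed contribution from the other sources: Σ 10^(L/10) = 10^(86/10) + 10^(94/10) = 2.910e+09 (94.64 dB(A)).
To meet 101 dB(A) overall, the treated shot-blast cabinet may contribute at most 10^(101/10) − 2.910e+09 = 9.679e+09, i.e. 99.86 dB(A).
So the shot-blast cabinet must be reduced from 103 to 99.86 dB(A): IL = 3.14 dB.

3 dB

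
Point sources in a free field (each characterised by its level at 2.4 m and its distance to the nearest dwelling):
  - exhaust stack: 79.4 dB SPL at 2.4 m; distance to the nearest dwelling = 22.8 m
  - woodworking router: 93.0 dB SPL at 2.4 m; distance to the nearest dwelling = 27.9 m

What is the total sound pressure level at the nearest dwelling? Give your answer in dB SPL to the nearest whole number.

Propagate each source to the receiver with L = L_ref − 20·log₁₀(r/r_ref), then add intensities.
exhaust stack: 79.4 − 20·log₁₀(22.8/2.4) = 79.4 − 19.55 = 59.85 dB SPL.
woodworking router: 93.0 − 20·log₁₀(27.9/2.4) = 93.0 − 21.31 = 71.69 dB SPL.
Σ 10^(L/10) = 1.573e+07 → L_total = 10·log₁₀(1.573e+07) = 71.97 dB SPL.

72 dB SPL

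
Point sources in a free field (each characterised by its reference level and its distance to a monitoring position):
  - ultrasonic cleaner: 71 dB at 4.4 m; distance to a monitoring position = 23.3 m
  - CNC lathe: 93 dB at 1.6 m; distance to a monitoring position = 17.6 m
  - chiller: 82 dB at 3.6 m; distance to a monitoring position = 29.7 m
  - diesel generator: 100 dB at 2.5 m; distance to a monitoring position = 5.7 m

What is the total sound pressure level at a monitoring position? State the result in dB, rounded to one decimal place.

92.9 dB

Apply inverse-square spreading to bring every level to the receiver, then sum 10^(L/10).
ultrasonic cleaner: 71 − 20·log₁₀(23.3/4.4) = 71 − 14.48 = 56.52 dB.
CNC lathe: 93 − 20·log₁₀(17.6/1.6) = 93 − 20.83 = 72.17 dB.
chiller: 82 − 20·log₁₀(29.7/3.6) = 82 − 18.33 = 63.67 dB.
diesel generator: 100 − 20·log₁₀(5.7/2.5) = 100 − 7.16 = 92.84 dB.
Σ 10^(L/10) = 1.943e+09 → L_total = 10·log₁₀(1.943e+09) = 92.88 dB.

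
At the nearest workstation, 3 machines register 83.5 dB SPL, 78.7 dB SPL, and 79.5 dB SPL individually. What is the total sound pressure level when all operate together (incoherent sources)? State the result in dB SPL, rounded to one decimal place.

Incoherent sources combine by intensity addition: L_total = 10·log₁₀(Σ 10^(L_i/10)).
Σ 10^(L/10) = 10^(83.5/10) + 10^(78.7/10) + 10^(79.5/10) = 3.871e+08.
L_total = 10·log₁₀(3.871e+08) = 85.88 dB SPL.

85.9 dB SPL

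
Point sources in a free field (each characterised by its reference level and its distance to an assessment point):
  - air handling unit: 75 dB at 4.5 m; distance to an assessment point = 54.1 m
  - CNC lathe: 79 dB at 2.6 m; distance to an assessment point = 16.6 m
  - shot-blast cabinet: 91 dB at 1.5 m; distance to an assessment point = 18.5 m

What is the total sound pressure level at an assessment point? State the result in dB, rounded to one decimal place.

Apply inverse-square spreading to bring every level to the receiver, then sum 10^(L/10).
air handling unit: 75 − 20·log₁₀(54.1/4.5) = 75 − 21.60 = 53.40 dB.
CNC lathe: 79 − 20·log₁₀(16.6/2.6) = 79 − 16.10 = 62.90 dB.
shot-blast cabinet: 91 − 20·log₁₀(18.5/1.5) = 91 − 21.82 = 69.18 dB.
Σ 10^(L/10) = 1.044e+07 → L_total = 10·log₁₀(1.044e+07) = 70.19 dB.

70.2 dB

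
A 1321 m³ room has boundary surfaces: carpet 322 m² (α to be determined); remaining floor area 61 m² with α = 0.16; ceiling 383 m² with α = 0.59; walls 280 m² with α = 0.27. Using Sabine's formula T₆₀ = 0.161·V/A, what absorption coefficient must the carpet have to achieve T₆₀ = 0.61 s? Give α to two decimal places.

0.12

A = 0.161·V/T₆₀ = 0.161·1321/0.61 = 348.66 m² sabins.
Absorption from the other surfaces = 61·0.16 + 383·0.59 + 280·0.27 = 311.33 m², so the carpet must supply 37.33 m² over 322 m².
α = 37.33/322 = 0.116.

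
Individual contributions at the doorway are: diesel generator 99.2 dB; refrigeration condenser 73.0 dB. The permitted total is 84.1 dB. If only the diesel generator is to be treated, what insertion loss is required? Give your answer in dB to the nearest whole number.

Everything except the diesel generator sums to 10^(73.0/10) = 1.995e+07 in linear terms, 73.00 dB.
The limit corresponds to 10^(84.1/10) = 2.570e+08; subtracting the fixed part leaves 2.371e+08 for the diesel generator, i.e. 83.75 dB.
So the diesel generator must be reduced from 99.2 to 83.75 dB: IL = 15.45 dB.

15 dB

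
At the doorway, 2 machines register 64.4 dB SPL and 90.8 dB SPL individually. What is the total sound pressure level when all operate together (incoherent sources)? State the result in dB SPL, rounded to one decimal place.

For uncorrelated sources the intensities add, so convert each level to linear form, sum, and take 10·log₁₀ of the total.
Σ 10^(L/10) = 10^(64.4/10) + 10^(90.8/10) = 1.205e+09.
L_total = 10·log₁₀(1.205e+09) = 90.81 dB SPL.

90.8 dB SPL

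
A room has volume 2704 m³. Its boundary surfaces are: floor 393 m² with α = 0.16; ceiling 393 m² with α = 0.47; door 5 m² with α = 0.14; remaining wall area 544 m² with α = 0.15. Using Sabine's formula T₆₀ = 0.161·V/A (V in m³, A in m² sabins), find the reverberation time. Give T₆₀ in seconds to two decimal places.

1.32 s

Summing Sᵢαᵢ: 393·0.16 + 393·0.47 + 5·0.14 + 544·0.15 = 329.89 m².
T₆₀ = 0.161 × 2704 / 329.89 = 1.320 s.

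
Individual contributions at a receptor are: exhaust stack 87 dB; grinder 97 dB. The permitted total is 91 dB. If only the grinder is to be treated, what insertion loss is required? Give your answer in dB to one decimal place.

The untreated sources together contribute 10^(87/10) = 5.012e+08, i.e. 87.00 dB.
The limit corresponds to 10^(91/10) = 1.259e+09; subtracting the fixed part leaves 7.577e+08 for the grinder, i.e. 88.80 dB.
Required insertion loss = 97 − 88.80 = 8.20 dB.

8.2 dB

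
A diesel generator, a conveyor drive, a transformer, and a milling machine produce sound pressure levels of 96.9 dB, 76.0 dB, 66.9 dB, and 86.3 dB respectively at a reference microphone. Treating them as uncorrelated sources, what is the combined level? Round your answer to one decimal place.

97.3 dB

Incoherent sources combine by intensity addition: L_total = 10·log₁₀(Σ 10^(L_i/10)).
Σ 10^(L/10) = 10^(96.9/10) + 10^(76.0/10) + 10^(66.9/10) + 10^(86.3/10) = 5.369e+09.
L_total = 10·log₁₀(5.369e+09) = 97.30 dB.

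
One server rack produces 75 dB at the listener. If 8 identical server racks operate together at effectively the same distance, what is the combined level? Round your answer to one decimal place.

N identical incoherent sources raise the level by 10·log₁₀ N.
L_total = 75 + 10·log₁₀(8) = 75 + 9.031 = 84.03 dB.

84.0 dB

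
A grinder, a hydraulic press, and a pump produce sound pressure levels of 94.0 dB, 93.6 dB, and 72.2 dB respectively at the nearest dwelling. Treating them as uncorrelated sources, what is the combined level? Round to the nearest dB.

Incoherent sources combine by intensity addition: L_total = 10·log₁₀(Σ 10^(L_i/10)).
Σ 10^(L/10) = 10^(94.0/10) + 10^(93.6/10) + 10^(72.2/10) = 4.819e+09.
L_total = 10·log₁₀(4.819e+09) = 96.83 dB.

97 dB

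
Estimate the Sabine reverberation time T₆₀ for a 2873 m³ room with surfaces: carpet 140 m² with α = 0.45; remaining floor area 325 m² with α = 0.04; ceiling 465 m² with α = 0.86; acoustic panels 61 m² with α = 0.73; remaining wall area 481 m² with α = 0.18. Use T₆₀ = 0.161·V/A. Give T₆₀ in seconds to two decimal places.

0.76 s

Total absorption A = 140·0.45 + 325·0.04 + 465·0.86 + 61·0.73 + 481·0.18 = 607.01 m² sabins.
T₆₀ = 0.161 × 2873 / 607.01 = 0.762 s.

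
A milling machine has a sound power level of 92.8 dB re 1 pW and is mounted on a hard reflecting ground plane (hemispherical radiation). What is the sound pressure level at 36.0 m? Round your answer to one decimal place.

L_p = L_w − 10·log₁₀(2π·r²) with r = 36.0 m.
2π·r² = 8143 m², 10·log₁₀ of that is 39.108 dB.
L_p = 92.8 − 39.108 = 53.69 dB.

53.7 dB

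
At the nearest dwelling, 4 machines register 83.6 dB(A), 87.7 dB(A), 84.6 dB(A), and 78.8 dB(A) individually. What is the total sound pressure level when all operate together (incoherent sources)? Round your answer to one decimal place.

For uncorrelated sources the intensities add, so convert each level to linear form, sum, and take 10·log₁₀ of the total.
Σ 10^(L/10) = 10^(83.6/10) + 10^(87.7/10) + 10^(84.6/10) + 10^(78.8/10) = 1.182e+09.
L_total = 10·log₁₀(1.182e+09) = 90.73 dB(A).

90.7 dB(A)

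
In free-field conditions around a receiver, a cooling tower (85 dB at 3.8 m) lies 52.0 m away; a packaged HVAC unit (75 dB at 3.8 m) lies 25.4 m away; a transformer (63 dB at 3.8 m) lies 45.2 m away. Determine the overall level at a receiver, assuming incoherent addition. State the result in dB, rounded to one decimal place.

First find each source's level at the receiver (point-source: −20·log₁₀(r/r_ref)), then combine on an intensity basis.
cooling tower: 85 − 20·log₁₀(52.0/3.8) = 85 − 22.72 = 62.28 dB.
packaged HVAC unit: 75 − 20·log₁₀(25.4/3.8) = 75 − 16.50 = 58.50 dB.
transformer: 63 − 20·log₁₀(45.2/3.8) = 63 − 21.51 = 41.49 dB.
Σ 10^(L/10) = 2.411e+06 → L_total = 10·log₁₀(2.411e+06) = 63.82 dB.

63.8 dB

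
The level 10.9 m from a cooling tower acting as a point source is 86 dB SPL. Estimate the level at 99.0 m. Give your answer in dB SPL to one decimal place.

66.8 dB SPL

Point-source attenuation: ΔL = 20·log₁₀(r₂/r₁) = 20·log₁₀(99.0/10.9) = 19.164 dB.
L₂ = 86 − 20·log₁₀(99.0/10.9) = 86 − 19.164 = 66.84 dB SPL.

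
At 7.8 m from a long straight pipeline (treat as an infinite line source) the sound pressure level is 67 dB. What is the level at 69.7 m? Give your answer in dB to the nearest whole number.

57 dB

For a line source, L₂ = L₁ − 10·log₁₀(r₂/r₁).
L₂ = 67 − 10·log₁₀(69.7/7.8) = 67 − 9.511 = 57.49 dB.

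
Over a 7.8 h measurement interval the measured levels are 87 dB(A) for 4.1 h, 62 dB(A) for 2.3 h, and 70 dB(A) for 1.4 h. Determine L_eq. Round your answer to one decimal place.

The energy average is taken in the linear domain: L_eq = 10·log₁₀[(Σ tᵢ·10^(Lᵢ/10))/T], T = 7.8 h.
Σ tᵢ·10^(Lᵢ/10) = 4.1·10^(87/10) + 2.3·10^(62/10) + 1.4·10^(70/10) = 2.073e+09.
L_eq = 10·log₁₀(2.073e+09/7.8) = 84.24 dB(A).

84.2 dB(A)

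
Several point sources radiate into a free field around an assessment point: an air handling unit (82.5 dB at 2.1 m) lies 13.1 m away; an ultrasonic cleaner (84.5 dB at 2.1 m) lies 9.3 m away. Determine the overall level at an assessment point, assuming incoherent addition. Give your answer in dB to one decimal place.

72.8 dB

First find each source's level at the receiver (point-source: −20·log₁₀(r/r_ref)), then combine on an intensity basis.
air handling unit: 82.5 − 20·log₁₀(13.1/2.1) = 82.5 − 15.90 = 66.60 dB.
ultrasonic cleaner: 84.5 − 20·log₁₀(9.3/2.1) = 84.5 − 12.93 = 71.57 dB.
Σ 10^(L/10) = 1.894e+07 → L_total = 10·log₁₀(1.894e+07) = 72.77 dB.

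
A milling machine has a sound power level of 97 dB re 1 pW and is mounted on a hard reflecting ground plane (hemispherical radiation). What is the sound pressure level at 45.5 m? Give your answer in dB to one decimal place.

L_p = L_w − 10·log₁₀(2π·r²) with r = 45.5 m.
2π·r² = 1.301e+04 m², 10·log₁₀ of that is 41.142 dB.
L_p = 97 − 41.142 = 55.86 dB.

55.9 dB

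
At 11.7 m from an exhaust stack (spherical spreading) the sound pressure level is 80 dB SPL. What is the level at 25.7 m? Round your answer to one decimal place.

Point-source attenuation: ΔL = 20·log₁₀(r₂/r₁) = 20·log₁₀(25.7/11.7) = 6.835 dB.
L₂ = 80 − 20·log₁₀(25.7/11.7) = 80 − 6.835 = 73.17 dB SPL.

73.2 dB SPL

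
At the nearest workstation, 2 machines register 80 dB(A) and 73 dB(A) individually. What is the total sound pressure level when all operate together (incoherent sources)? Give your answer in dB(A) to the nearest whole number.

Incoherent sources combine by intensity addition: L_total = 10·log₁₀(Σ 10^(L_i/10)).
Σ 10^(L/10) = 10^(80/10) + 10^(73/10) = 1.200e+08.
L_total = 10·log₁₀(1.200e+08) = 80.79 dB(A).

81 dB(A)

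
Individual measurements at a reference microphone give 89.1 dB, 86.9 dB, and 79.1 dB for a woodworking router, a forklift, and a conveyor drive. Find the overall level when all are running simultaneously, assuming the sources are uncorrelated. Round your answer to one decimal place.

91.4 dB

For uncorrelated sources the intensities add, so convert each level to linear form, sum, and take 10·log₁₀ of the total.
Σ 10^(L/10) = 10^(89.1/10) + 10^(86.9/10) + 10^(79.1/10) = 1.384e+09.
L_total = 10·log₁₀(1.384e+09) = 91.41 dB.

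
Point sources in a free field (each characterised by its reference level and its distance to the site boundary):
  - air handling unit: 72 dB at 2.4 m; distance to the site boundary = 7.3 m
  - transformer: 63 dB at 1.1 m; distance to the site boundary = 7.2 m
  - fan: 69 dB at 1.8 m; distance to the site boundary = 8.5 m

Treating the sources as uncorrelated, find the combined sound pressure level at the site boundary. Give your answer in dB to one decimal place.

63.3 dB

Apply inverse-square spreading to bring every level to the receiver, then sum 10^(L/10).
air handling unit: 72 − 20·log₁₀(7.3/2.4) = 72 − 9.66 = 62.34 dB.
transformer: 63 − 20·log₁₀(7.2/1.1) = 63 − 16.32 = 46.68 dB.
fan: 69 − 20·log₁₀(8.5/1.8) = 69 − 13.48 = 55.52 dB.
Σ 10^(L/10) = 2.116e+06 → L_total = 10·log₁₀(2.116e+06) = 63.25 dB.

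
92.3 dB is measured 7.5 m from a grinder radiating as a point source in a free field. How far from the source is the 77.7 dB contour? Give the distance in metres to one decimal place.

For a point source L₁ − L₂ = 20·log₁₀(r₂/r₁), so r₂ = r₁·10^((L₁−L₂)/20).
r₂ = 7.5·10^((92.3−77.7)/20) = 7.5·10^(14.6/20) = 40.28 m.

40.3 m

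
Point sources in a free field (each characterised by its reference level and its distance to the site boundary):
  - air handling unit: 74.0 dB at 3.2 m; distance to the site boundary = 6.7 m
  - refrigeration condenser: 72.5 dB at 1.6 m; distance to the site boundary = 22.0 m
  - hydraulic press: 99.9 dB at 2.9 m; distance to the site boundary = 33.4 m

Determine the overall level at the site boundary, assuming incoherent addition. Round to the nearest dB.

First find each source's level at the receiver (point-source: −20·log₁₀(r/r_ref)), then combine on an intensity basis.
air handling unit: 74.0 − 20·log₁₀(6.7/3.2) = 74.0 − 6.42 = 67.58 dB.
refrigeration condenser: 72.5 − 20·log₁₀(22.0/1.6) = 72.5 − 22.77 = 49.73 dB.
hydraulic press: 99.9 − 20·log₁₀(33.4/2.9) = 99.9 − 21.23 = 78.67 dB.
Σ 10^(L/10) = 7.950e+07 → L_total = 10·log₁₀(7.950e+07) = 79.00 dB.

79 dB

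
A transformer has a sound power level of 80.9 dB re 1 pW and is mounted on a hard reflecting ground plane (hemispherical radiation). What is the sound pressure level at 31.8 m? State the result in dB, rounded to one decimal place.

42.9 dB

L_p = L_w − 10·log₁₀(2π·r²) with r = 31.8 m.
2π·r² = 6354 m², 10·log₁₀ of that is 38.030 dB.
L_p = 80.9 − 38.030 = 42.87 dB.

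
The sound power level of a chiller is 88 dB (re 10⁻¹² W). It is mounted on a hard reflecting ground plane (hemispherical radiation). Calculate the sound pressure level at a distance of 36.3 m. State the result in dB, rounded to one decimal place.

Free-field hemispherical radiation: L_p = L_w − 10·log₁₀(2π·r²), r = 36.3 m.
2π·r² = 8279 m², 10·log₁₀ of that is 39.180 dB.
L_p = 88 − 39.180 = 48.82 dB.

48.8 dB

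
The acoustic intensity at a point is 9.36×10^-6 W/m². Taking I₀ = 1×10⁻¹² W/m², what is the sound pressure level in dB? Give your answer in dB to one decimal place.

69.7 dB

I/I₀ = 9.36×10^-6/10⁻¹² = 9.36×10^6, and L = 10·log₁₀(I/I₀).
L = 10·(0.9713 + 6) = 69.71 dB.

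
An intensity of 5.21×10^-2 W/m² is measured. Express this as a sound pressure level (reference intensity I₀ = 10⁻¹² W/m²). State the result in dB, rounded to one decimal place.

107.2 dB

L = 10·log₁₀(I/I₀) = 10·log₁₀(5.21×10^-2/10⁻¹²) = 10·log₁₀(5.21×10^10).
L = 10·(0.7168 + 10) = 107.17 dB.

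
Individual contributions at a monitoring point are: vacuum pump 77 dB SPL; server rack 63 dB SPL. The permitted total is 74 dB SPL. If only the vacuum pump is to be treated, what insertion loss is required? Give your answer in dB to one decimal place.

The untreated sources together contribute 10^(63/10) = 1.995e+06, i.e. 63.00 dB SPL.
The limit corresponds to 10^(74/10) = 2.512e+07; subtracting the fixed part leaves 2.312e+07 for the vacuum pump, i.e. 73.64 dB SPL.
Required insertion loss = 77 − 73.64 = 3.36 dB.

3.4 dB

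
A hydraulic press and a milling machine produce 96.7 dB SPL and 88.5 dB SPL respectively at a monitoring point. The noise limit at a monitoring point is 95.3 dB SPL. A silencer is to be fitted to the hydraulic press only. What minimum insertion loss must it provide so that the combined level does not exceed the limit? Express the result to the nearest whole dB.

2 dB

Everything except the hydraulic press sums to 10^(88.5/10) = 7.079e+08 in linear terms, 88.50 dB SPL.
To meet 95.3 dB SPL overall, the treated hydraulic press may contribute at most 10^(95.3/10) − 7.079e+08 = 2.680e+09, i.e. 94.28 dB SPL.
So the hydraulic press must be reduced from 96.7 to 94.28 dB SPL: IL = 2.42 dB.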